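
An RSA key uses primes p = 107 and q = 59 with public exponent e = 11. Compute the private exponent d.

φ(n) = (p−1)(q−1) = 106·58 = 6148.
Need d with 11·d ≡ 1 (mod 6148). Apply the extended Euclidean algorithm:
6148 = 558*11 + 10
11 = 1*10 + 1
10 = 10*1 + 0
Back-substitute:
1 = 11 − 10
1 = −6148 + 559·11
So 11·559 ≡ 1 (mod 6148), hence d = 559.

559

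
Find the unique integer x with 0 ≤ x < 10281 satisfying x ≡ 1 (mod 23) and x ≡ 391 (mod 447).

3520

Write x = 1 + 23·k. Then 23·k ≡ 391 − 1 ≡ 390 (mod 447).
Need 23⁻¹ mod 447. Extended Euclid on (447, 23):
447 = 19*23 + 10
23 = 2*10 + 3
10 = 3*3 + 1
3 = 3*1 + 0
Back-substitute:
1 = 10 − 3·3
1 = −3·23 + 7·10
1 = 7·447 − 136·23
23⁻¹ ≡ 311 (mod 447), so k ≡ 311·390 ≡ 153 (mod 447).
x = 1 + 23·153 = 3520.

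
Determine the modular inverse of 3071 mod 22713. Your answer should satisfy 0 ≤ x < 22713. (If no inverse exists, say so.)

Extended Euclidean algorithm:
22713 = 7×3071 + 1216
3071 = 2×1216 + 639
1216 = 1×639 + 577
639 = 1×577 + 62
577 = 9×62 + 19
62 = 3×19 + 5
19 = 3×5 + 4
5 = 1×4 + 1
4 = 4×1 + 0
Since gcd(3071, 22713) = 1, back-substitute to write 1 as a combination:
1 = 5 − 4
1 = −19 + 4·5
1 = 4·62 − 13·19
1 = −13·577 + 121·62
1 = 121·639 − 134·577
1 = −134·1216 + 255·639
1 = 255·3071 − 644·1216
1 = −644·22713 + 4763·3071
So 3071·4763 ≡ 1 (mod 22713).

4763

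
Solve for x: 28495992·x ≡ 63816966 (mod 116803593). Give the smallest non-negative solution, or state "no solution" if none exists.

6098655

First find gcd(28495992, 116803593):
116803593 = 4*28495992 + 2819625
28495992 = 10*2819625 + 299742
2819625 = 9*299742 + 121947
299742 = 2*121947 + 55848
121947 = 2*55848 + 10251
55848 = 5*10251 + 4593
10251 = 2*4593 + 1065
4593 = 4*1065 + 333
1065 = 3*333 + 66
333 = 5*66 + 3
66 = 22*3 + 0
gcd = 3 and 3 | 63816966, so solutions exist. Divide through by 3: 9498664x ≡ 21272322 (mod 38934531).
Now find 9498664⁻¹ mod 38934531:
38934531 = 4·9498664 + 939875
9498664 = 10·939875 + 99914
939875 = 9·99914 + 40649
99914 = 2·40649 + 18616
40649 = 2·18616 + 3417
18616 = 5·3417 + 1531
3417 = 2·1531 + 355
1531 = 4·355 + 111
355 = 3·111 + 22
111 = 5·22 + 1
22 = 22·1 + 0
Back-substitute:
1 = 111 − 5·22
1 = −5·355 + 16·111
1 = 16·1531 − 69·355
1 = −69·3417 + 154·1531
1 = 154·18616 − 839·3417
1 = −839·40649 + 1832·18616
1 = 1832·99914 − 4503·40649
1 = −4503·939875 + 42359·99914
1 = 42359·9498664 − 428093·939875
1 = −428093·38934531 + 1754731·9498664
So 9498664⁻¹ ≡ 1754731 (mod 38934531).
Then x ≡ 1754731·21272322 ≡ 6098655 (mod 38934531); the smallest non-negative solution is x = 6098655.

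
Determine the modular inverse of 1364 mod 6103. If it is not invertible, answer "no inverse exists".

3226

gcd(6103, 1364) by repeated division:
6103 = 4·1364 + 647
1364 = 2·647 + 70
647 = 9·70 + 17
70 = 4·17 + 2
17 = 8·2 + 1
2 = 2·1 + 0
The gcd is 1. Working backward:
1 = 17 − 8·2
1 = −8·70 + 33·17
1 = 33·647 − 305·70
1 = −305·1364 + 643·647
1 = 643·6103 − 2877·1364
So 1364·(-2877) ≡ 1 (mod 6103), and -2877 ≡ 3226 (mod 6103).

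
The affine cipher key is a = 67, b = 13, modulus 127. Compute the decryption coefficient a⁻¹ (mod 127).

91

Extended Euclidean algorithm:
127 = 1·67 + 60
67 = 1·60 + 7
60 = 8·7 + 4
7 = 1·4 + 3
4 = 1·3 + 1
3 = 3·1 + 0
gcd = 1, so the inverse exists. Back-substitute:
1 = 4 − 3
1 = −7 + 2·4
1 = 2·60 − 17·7
1 = −17·67 + 19·60
1 = 19·127 − 36·67
Thus 67·(-36) ≡ 1 (mod 127); reducing, -36 mod 127 = 91.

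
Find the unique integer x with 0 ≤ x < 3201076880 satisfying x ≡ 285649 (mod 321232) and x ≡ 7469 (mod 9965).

2515532209

Write x = 285649 + 321232·k. Then 321232·k ≡ 7469 − 285649 ≡ 840 (mod 9965).
Need 321232⁻¹ mod 9965. Extended Euclid on (9965, 2352):
9965 = 4·2352 + 557
2352 = 4·557 + 124
557 = 4·124 + 61
124 = 2·61 + 2
61 = 30·2 + 1
2 = 2·1 + 0
Back-substitute:
1 = 61 − 30·2
1 = −30·124 + 61·61
1 = 61·557 − 274·124
1 = −274·2352 + 1157·557
1 = 1157·9965 − 4902·2352
321232⁻¹ ≡ 5063 (mod 9965), so k ≡ 5063·840 ≡ 7830 (mod 9965).
x = 285649 + 321232·7830 = 2515532209.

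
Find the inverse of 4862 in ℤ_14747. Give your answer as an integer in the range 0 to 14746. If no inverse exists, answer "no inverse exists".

14289

gcd(14747, 4862) by repeated division:
14747 = 3×4862 + 161
4862 = 30×161 + 32
161 = 5×32 + 1
32 = 32×1 + 0
The gcd is 1. Working backward:
1 = 161 − 5·32
1 = −5·4862 + 151·161
1 = 151·14747 − 458·4862
Thus 4862·(-458) ≡ 1 (mod 14747); reducing, -458 mod 14747 = 14289.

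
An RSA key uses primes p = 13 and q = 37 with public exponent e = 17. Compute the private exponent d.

φ(n) = (p−1)(q−1) = 12·36 = 432.
Need d with 17·d ≡ 1 (mod 432). Apply the extended Euclidean algorithm:
432 = 25×17 + 7
17 = 2×7 + 3
7 = 2×3 + 1
3 = 3×1 + 0
Back-substitute:
1 = 7 − 2·3
1 = −2·17 + 5·7
1 = 5·432 − 127·17
So 17·(-127) ≡ 1 (mod 432), hence d ≡ -127 ≡ 305 (mod 432).

305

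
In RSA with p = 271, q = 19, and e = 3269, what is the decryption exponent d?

φ(n) = (p−1)(q−1) = 270·18 = 4860.
Need d with 3269·d ≡ 1 (mod 4860). Apply the extended Euclidean algorithm:
4860 = 1*3269 + 1591
3269 = 2*1591 + 87
1591 = 18*87 + 25
87 = 3*25 + 12
25 = 2*12 + 1
12 = 12*1 + 0
Back-substitute:
1 = 25 − 2·12
1 = −2·87 + 7·25
1 = 7·1591 − 128·87
1 = −128·3269 + 263·1591
1 = 263·4860 − 391·3269
So 3269·(-391) ≡ 1 (mod 4860), hence d ≡ -391 ≡ 4469 (mod 4860).

4469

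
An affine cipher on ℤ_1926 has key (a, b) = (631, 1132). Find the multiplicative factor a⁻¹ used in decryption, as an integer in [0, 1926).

1459

Run Euclid on (1926, 631):
1926 = 3*631 + 33
631 = 19*33 + 4
33 = 8*4 + 1
4 = 4*1 + 0
gcd = 1, so the inverse exists. Back-substitute:
1 = 33 − 8·4
1 = −8·631 + 153·33
1 = 153·1926 − 467·631
Hence 631⁻¹ ≡ -467 ≡ 1459 (mod 1926).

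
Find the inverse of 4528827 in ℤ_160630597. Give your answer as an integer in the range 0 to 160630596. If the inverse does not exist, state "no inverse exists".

gcd(160630597, 4528827) by repeated division:
160630597 = 35·4528827 + 2121652
4528827 = 2·2121652 + 285523
2121652 = 7·285523 + 122991
285523 = 2·122991 + 39541
122991 = 3·39541 + 4368
39541 = 9·4368 + 229
4368 = 19·229 + 17
229 = 13·17 + 8
17 = 2·8 + 1
8 = 8·1 + 0
gcd = 1, so the inverse exists. Back-substitute:
1 = 17 − 2·8
1 = −2·229 + 27·17
1 = 27·4368 − 515·229
1 = −515·39541 + 4662·4368
1 = 4662·122991 − 14501·39541
1 = −14501·285523 + 33664·122991
1 = 33664·2121652 − 250149·285523
1 = −250149·4528827 + 533962·2121652
1 = 533962·160630597 − 18938819·4528827
So 4528827·(-18938819) ≡ 1 (mod 160630597), and -18938819 ≡ 141691778 (mod 160630597).

141691778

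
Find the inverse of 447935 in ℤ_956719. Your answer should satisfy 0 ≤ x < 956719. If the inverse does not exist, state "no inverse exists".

192762

Apply the Euclidean algorithm to 956719 and 447935:
956719 = 2×447935 + 60849
447935 = 7×60849 + 21992
60849 = 2×21992 + 16865
21992 = 1×16865 + 5127
16865 = 3×5127 + 1484
5127 = 3×1484 + 675
1484 = 2×675 + 134
675 = 5×134 + 5
134 = 26×5 + 4
5 = 1×4 + 1
4 = 4×1 + 0
gcd = 1, so the inverse exists. Back-substitute:
1 = 5 − 4
1 = −134 + 27·5
1 = 27·675 − 136·134
1 = −136·1484 + 299·675
1 = 299·5127 − 1033·1484
1 = −1033·16865 + 3398·5127
1 = 3398·21992 − 4431·16865
1 = −4431·60849 + 12260·21992
1 = 12260·447935 − 90251·60849
1 = −90251·956719 + 192762·447935
So 447935·192762 ≡ 1 (mod 956719).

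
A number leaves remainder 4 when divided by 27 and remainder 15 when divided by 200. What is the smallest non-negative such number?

5215

Write x = 4 + 27·k. Then 27·k ≡ 15 − 4 ≡ 11 (mod 200).
Need 27⁻¹ mod 200. Extended Euclid on (200, 27):
200 = 7·27 + 11
27 = 2·11 + 5
11 = 2·5 + 1
5 = 5·1 + 0
Back-substitute:
1 = 11 − 2·5
1 = −2·27 + 5·11
1 = 5·200 − 37·27
27⁻¹ ≡ 163 (mod 200), so k ≡ 163·11 ≡ 193 (mod 200).
x = 4 + 27·193 = 5215.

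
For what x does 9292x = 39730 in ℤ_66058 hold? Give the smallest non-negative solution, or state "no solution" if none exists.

32429

First find gcd(9292, 66058):
66058 = 7*9292 + 1014
9292 = 9*1014 + 166
1014 = 6*166 + 18
166 = 9*18 + 4
18 = 4*4 + 2
4 = 2*2 + 0
gcd = 2 and 2 | 39730, so solutions exist. Divide through by 2: 4646x ≡ 19865 (mod 33029).
Now find 4646⁻¹ mod 33029:
33029 = 7×4646 + 507
4646 = 9×507 + 83
507 = 6×83 + 9
83 = 9×9 + 2
9 = 4×2 + 1
2 = 2×1 + 0
Back-substitute:
1 = 9 − 4·2
1 = −4·83 + 37·9
1 = 37·507 − 226·83
1 = −226·4646 + 2071·507
1 = 2071·33029 − 14723·4646
So 4646·(-14723) ≡ 1 (mod 33029), i.e. 4646⁻¹ ≡ 18306.
Then x ≡ 18306·19865 ≡ 32429 (mod 33029); the smallest non-negative solution is x = 32429.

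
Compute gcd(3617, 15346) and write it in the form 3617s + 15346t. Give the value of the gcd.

1

Apply Euclid's algorithm to 15346 and 3617:
15346 = 4×3617 + 878
3617 = 4×878 + 105
878 = 8×105 + 38
105 = 2×38 + 29
38 = 1×29 + 9
29 = 3×9 + 2
9 = 4×2 + 1
2 = 2×1 + 0
gcd(3617, 15346) = 1.
Express as a combination:
1 = 9 − 4·2
1 = −4·29 + 13·9
1 = 13·38 − 17·29
1 = −17·105 + 47·38
1 = 47·878 − 393·105
1 = −393·3617 + 1619·878
1 = 1619·15346 − 6869·3617
So 1 = (1619)·15346 + (-6869)·3617.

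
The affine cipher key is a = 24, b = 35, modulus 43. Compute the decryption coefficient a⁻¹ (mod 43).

Apply the Euclidean algorithm to 43 and 24:
43 = 1*24 + 19
24 = 1*19 + 5
19 = 3*5 + 4
5 = 1*4 + 1
4 = 4*1 + 0
gcd = 1, so the inverse exists. Back-substitute:
1 = 5 − 4
1 = −19 + 4·5
1 = 4·24 − 5·19
1 = −5·43 + 9·24
So 24·9 ≡ 1 (mod 43).

9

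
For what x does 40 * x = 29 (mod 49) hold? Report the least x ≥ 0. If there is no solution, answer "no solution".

24

First find gcd(40, 49):
49 = 1·40 + 9
40 = 4·9 + 4
9 = 2·4 + 1
4 = 4·1 + 0
gcd = 1, so a unique solution mod 49 exists.
Back-substitute for the Bézout coefficients:
1 = 9 − 2·4
1 = −2·40 + 9·9
1 = 9·49 − 11·40
So 40·(-11) ≡ 1 (mod 49), giving 40⁻¹ ≡ 38.
x ≡ 40⁻¹·29 ≡ 38·29 ≡ 24 (mod 49).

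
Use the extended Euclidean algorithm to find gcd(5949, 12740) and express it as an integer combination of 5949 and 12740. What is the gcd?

1

Apply Euclid's algorithm to 12740 and 5949:
12740 = 2×5949 + 842
5949 = 7×842 + 55
842 = 15×55 + 17
55 = 3×17 + 4
17 = 4×4 + 1
4 = 4×1 + 0
gcd(5949, 12740) = 1.
Express as a combination:
1 = 17 − 4·4
1 = −4·55 + 13·17
1 = 13·842 − 199·55
1 = −199·5949 + 1406·842
1 = 1406·12740 − 3011·5949
So 1 = (1406)·12740 + (-3011)·5949.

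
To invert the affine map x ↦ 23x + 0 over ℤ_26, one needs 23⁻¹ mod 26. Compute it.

Apply the Euclidean algorithm to 26 and 23:
26 = 1·23 + 3
23 = 7·3 + 2
3 = 1·2 + 1
2 = 2·1 + 0
The gcd is 1. Working backward:
1 = 3 − 2
1 = −23 + 8·3
1 = 8·26 − 9·23
So 23·(-9) ≡ 1 (mod 26), and -9 ≡ 17 (mod 26).

17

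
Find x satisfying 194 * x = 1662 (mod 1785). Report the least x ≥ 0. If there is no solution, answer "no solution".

First find gcd(194, 1785):
1785 = 9×194 + 39
194 = 4×39 + 38
39 = 1×38 + 1
38 = 38×1 + 0
gcd = 1, so a unique solution mod 1785 exists.
Back-substitute for the Bézout coefficients:
1 = 39 − 38
1 = −194 + 5·39
1 = 5·1785 − 46·194
So 194·(-46) ≡ 1 (mod 1785), giving 194⁻¹ ≡ 1739.
x ≡ 194⁻¹·1662 ≡ 1739·1662 ≡ 303 (mod 1785).

303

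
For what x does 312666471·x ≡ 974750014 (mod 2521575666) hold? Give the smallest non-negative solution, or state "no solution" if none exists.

no solution

gcd(312666471, 2521575666):
2521575666 = 8·312666471 + 20243898
312666471 = 15·20243898 + 9008001
20243898 = 2·9008001 + 2227896
9008001 = 4·2227896 + 96417
2227896 = 23·96417 + 10305
96417 = 9·10305 + 3672
10305 = 2·3672 + 2961
3672 = 1·2961 + 711
2961 = 4·711 + 117
711 = 6·117 + 9
117 = 13·9 + 0
gcd = 9, but 9 ∤ 974750014, so the congruence has no solution.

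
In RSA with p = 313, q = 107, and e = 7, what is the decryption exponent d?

23623

φ(n) = (p−1)(q−1) = 312·106 = 33072.
Need d with 7·d ≡ 1 (mod 33072). Apply the extended Euclidean algorithm:
33072 = 4724×7 + 4
7 = 1×4 + 3
4 = 1×3 + 1
3 = 3×1 + 0
Back-substitute:
1 = 4 − 3
1 = −7 + 2·4
1 = 2·33072 − 9449·7
So 7·(-9449) ≡ 1 (mod 33072), hence d ≡ -9449 ≡ 23623 (mod 33072).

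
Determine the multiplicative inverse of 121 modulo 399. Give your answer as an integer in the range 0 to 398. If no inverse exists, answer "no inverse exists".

277

Apply the Euclidean algorithm to 399 and 121:
399 = 3·121 + 36
121 = 3·36 + 13
36 = 2·13 + 10
13 = 1·10 + 3
10 = 3·3 + 1
3 = 3·1 + 0
The gcd is 1. Working backward:
1 = 10 − 3·3
1 = −3·13 + 4·10
1 = 4·36 − 11·13
1 = −11·121 + 37·36
1 = 37·399 − 122·121
So 121·(-122) ≡ 1 (mod 399), and -122 ≡ 277 (mod 399).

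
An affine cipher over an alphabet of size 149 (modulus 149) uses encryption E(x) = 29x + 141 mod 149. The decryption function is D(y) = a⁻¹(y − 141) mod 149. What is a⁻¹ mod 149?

36

Run Euclid on (149, 29):
149 = 5×29 + 4
29 = 7×4 + 1
4 = 4×1 + 0
The gcd is 1. Working backward:
1 = 29 − 7·4
1 = −7·149 + 36·29
So 29·36 ≡ 1 (mod 149).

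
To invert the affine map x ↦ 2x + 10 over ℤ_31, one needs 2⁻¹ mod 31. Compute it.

16

Extended Euclidean algorithm:
31 = 15·2 + 1
2 = 2·1 + 0
gcd = 1, so the inverse exists. Back-substitute:
1 = 31 − 15·2
So 2·(-15) ≡ 1 (mod 31), and -15 ≡ 16 (mod 31).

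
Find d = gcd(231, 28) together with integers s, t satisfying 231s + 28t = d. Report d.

Repeated division:
231 = 8·28 + 7
28 = 4·7 + 0
gcd(231, 28) = 7.
Working backward:
7 = 231 − 8·28
So 7 = (1)·231 + (-8)·28.

7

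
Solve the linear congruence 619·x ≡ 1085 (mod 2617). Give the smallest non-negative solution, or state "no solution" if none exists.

First find gcd(619, 2617):
2617 = 4·619 + 141
619 = 4·141 + 55
141 = 2·55 + 31
55 = 1·31 + 24
31 = 1·24 + 7
24 = 3·7 + 3
7 = 2·3 + 1
3 = 3·1 + 0
gcd = 1, so a unique solution mod 2617 exists.
Back-substitute for the Bézout coefficients:
1 = 7 − 2·3
1 = −2·24 + 7·7
1 = 7·31 − 9·24
1 = −9·55 + 16·31
1 = 16·141 − 41·55
1 = −41·619 + 180·141
1 = 180·2617 − 761·619
So 619·(-761) ≡ 1 (mod 2617), giving 619⁻¹ ≡ 1856.
x ≡ 619⁻¹·1085 ≡ 1856·1085 ≡ 1287 (mod 2617).

1287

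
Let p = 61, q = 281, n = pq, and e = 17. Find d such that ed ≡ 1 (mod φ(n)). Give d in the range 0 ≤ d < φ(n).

3953

φ(n) = (p−1)(q−1) = 60·280 = 16800.
Need d with 17·d ≡ 1 (mod 16800). Apply the extended Euclidean algorithm:
16800 = 988×17 + 4
17 = 4×4 + 1
4 = 4×1 + 0
Back-substitute:
1 = 17 − 4·4
1 = −4·16800 + 3953·17
So 17·3953 ≡ 1 (mod 16800), hence d = 3953.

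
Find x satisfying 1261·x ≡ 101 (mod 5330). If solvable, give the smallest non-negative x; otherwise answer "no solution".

gcd(1261, 5330):
5330 = 4·1261 + 286
1261 = 4·286 + 117
286 = 2·117 + 52
117 = 2·52 + 13
52 = 4·13 + 0
gcd = 13, but 13 ∤ 101, so the congruence has no solution.

no solution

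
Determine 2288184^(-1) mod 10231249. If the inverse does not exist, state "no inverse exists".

Apply the Euclidean algorithm to 10231249 and 2288184:
10231249 = 4·2288184 + 1078513
2288184 = 2·1078513 + 131158
1078513 = 8·131158 + 29249
131158 = 4·29249 + 14162
29249 = 2·14162 + 925
14162 = 15·925 + 287
925 = 3·287 + 64
287 = 4·64 + 31
64 = 2·31 + 2
31 = 15·2 + 1
2 = 2·1 + 0
gcd = 1, so the inverse exists. Back-substitute:
1 = 31 − 15·2
1 = −15·64 + 31·31
1 = 31·287 − 139·64
1 = −139·925 + 448·287
1 = 448·14162 − 6859·925
1 = −6859·29249 + 14166·14162
1 = 14166·131158 − 63523·29249
1 = −63523·1078513 + 522350·131158
1 = 522350·2288184 − 1108223·1078513
1 = −1108223·10231249 + 4955242·2288184
So 2288184·4955242 ≡ 1 (mod 10231249).

4955242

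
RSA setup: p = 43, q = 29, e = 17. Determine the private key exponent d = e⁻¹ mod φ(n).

φ(n) = (p−1)(q−1) = 42·28 = 1176.
Need d with 17·d ≡ 1 (mod 1176). Apply the extended Euclidean algorithm:
1176 = 69·17 + 3
17 = 5·3 + 2
3 = 1·2 + 1
2 = 2·1 + 0
Back-substitute:
1 = 3 − 2
1 = −17 + 6·3
1 = 6·1176 − 415·17
So 17·(-415) ≡ 1 (mod 1176), hence d ≡ -415 ≡ 761 (mod 1176).

761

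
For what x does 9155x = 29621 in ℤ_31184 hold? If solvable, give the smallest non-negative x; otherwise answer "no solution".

2391

First find gcd(9155, 31184):
31184 = 3*9155 + 3719
9155 = 2*3719 + 1717
3719 = 2*1717 + 285
1717 = 6*285 + 7
285 = 40*7 + 5
7 = 1*5 + 2
5 = 2*2 + 1
2 = 2*1 + 0
gcd = 1, so a unique solution mod 31184 exists.
Back-substitute for the Bézout coefficients:
1 = 5 − 2·2
1 = −2·7 + 3·5
1 = 3·285 − 122·7
1 = −122·1717 + 735·285
1 = 735·3719 − 1592·1717
1 = −1592·9155 + 3919·3719
1 = 3919·31184 − 13349·9155
So 9155·(-13349) ≡ 1 (mod 31184), giving 9155⁻¹ ≡ 17835.
x ≡ 9155⁻¹·29621 ≡ 17835·29621 ≡ 2391 (mod 31184).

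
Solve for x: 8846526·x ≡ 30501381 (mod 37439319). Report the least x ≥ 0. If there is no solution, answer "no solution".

First find gcd(8846526, 37439319):
37439319 = 4×8846526 + 2053215
8846526 = 4×2053215 + 633666
2053215 = 3×633666 + 152217
633666 = 4×152217 + 24798
152217 = 6×24798 + 3429
24798 = 7×3429 + 795
3429 = 4×795 + 249
795 = 3×249 + 48
249 = 5×48 + 9
48 = 5×9 + 3
9 = 3×3 + 0
gcd = 3 and 3 | 30501381, so solutions exist. Divide through by 3: 2948842x ≡ 10167127 (mod 12479773).
Now find 2948842⁻¹ mod 12479773:
12479773 = 4×2948842 + 684405
2948842 = 4×684405 + 211222
684405 = 3×211222 + 50739
211222 = 4×50739 + 8266
50739 = 6×8266 + 1143
8266 = 7×1143 + 265
1143 = 4×265 + 83
265 = 3×83 + 16
83 = 5×16 + 3
16 = 5×3 + 1
3 = 3×1 + 0
Back-substitute:
1 = 16 − 5·3
1 = −5·83 + 26·16
1 = 26·265 − 83·83
1 = −83·1143 + 358·265
1 = 358·8266 − 2589·1143
1 = −2589·50739 + 15892·8266
1 = 15892·211222 − 66157·50739
1 = −66157·684405 + 214363·211222
1 = 214363·2948842 − 923609·684405
1 = −923609·12479773 + 3908799·2948842
So 2948842⁻¹ ≡ 3908799 (mod 12479773).
Then x ≡ 3908799·10167127 ≡ 5281304 (mod 12479773); the smallest non-negative solution is x = 5281304.

5281304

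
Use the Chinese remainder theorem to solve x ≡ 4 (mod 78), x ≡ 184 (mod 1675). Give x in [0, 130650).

20284

Write x = 4 + 78·k. Then 78·k ≡ 184 − 4 ≡ 180 (mod 1675).
Need 78⁻¹ mod 1675. Extended Euclid on (1675, 78):
1675 = 21·78 + 37
78 = 2·37 + 4
37 = 9·4 + 1
4 = 4·1 + 0
Back-substitute:
1 = 37 − 9·4
1 = −9·78 + 19·37
1 = 19·1675 − 408·78
78⁻¹ ≡ 1267 (mod 1675), so k ≡ 1267·180 ≡ 260 (mod 1675).
x = 4 + 78·260 = 20284.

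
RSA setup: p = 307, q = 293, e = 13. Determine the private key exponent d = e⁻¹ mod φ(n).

φ(n) = (p−1)(q−1) = 306·292 = 89352.
Need d with 13·d ≡ 1 (mod 89352). Apply the extended Euclidean algorithm:
89352 = 6873*13 + 3
13 = 4*3 + 1
3 = 3*1 + 0
Back-substitute:
1 = 13 − 4·3
1 = −4·89352 + 27493·13
So 13·27493 ≡ 1 (mod 89352), hence d = 27493.

27493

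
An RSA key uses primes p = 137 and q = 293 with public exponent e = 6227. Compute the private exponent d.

φ(n) = (p−1)(q−1) = 136·292 = 39712.
Need d with 6227·d ≡ 1 (mod 39712). Apply the extended Euclidean algorithm:
39712 = 6*6227 + 2350
6227 = 2*2350 + 1527
2350 = 1*1527 + 823
1527 = 1*823 + 704
823 = 1*704 + 119
704 = 5*119 + 109
119 = 1*109 + 10
109 = 10*10 + 9
10 = 1*9 + 1
9 = 9*1 + 0
Back-substitute:
1 = 10 − 9
1 = −109 + 11·10
1 = 11·119 − 12·109
1 = −12·704 + 71·119
1 = 71·823 − 83·704
1 = −83·1527 + 154·823
1 = 154·2350 − 237·1527
1 = −237·6227 + 628·2350
1 = 628·39712 − 4005·6227
So 6227·(-4005) ≡ 1 (mod 39712), hence d ≡ -4005 ≡ 35707 (mod 39712).

35707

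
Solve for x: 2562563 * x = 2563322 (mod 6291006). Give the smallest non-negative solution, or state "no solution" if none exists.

First find gcd(2562563, 6291006):
6291006 = 2·2562563 + 1165880
2562563 = 2·1165880 + 230803
1165880 = 5·230803 + 11865
230803 = 19·11865 + 5368
11865 = 2·5368 + 1129
5368 = 4·1129 + 852
1129 = 1·852 + 277
852 = 3·277 + 21
277 = 13·21 + 4
21 = 5·4 + 1
4 = 4·1 + 0
gcd = 1, so a unique solution mod 6291006 exists.
Back-substitute for the Bézout coefficients:
1 = 21 − 5·4
1 = −5·277 + 66·21
1 = 66·852 − 203·277
1 = −203·1129 + 269·852
1 = 269·5368 − 1279·1129
1 = −1279·11865 + 2827·5368
1 = 2827·230803 − 54992·11865
1 = −54992·1165880 + 277787·230803
1 = 277787·2562563 − 610566·1165880
1 = −610566·6291006 + 1498919·2562563
So 2562563·(1498919) ≡ 1 (mod 6291006), giving 2562563⁻¹ ≡ 1498919.
x ≡ 2562563⁻¹·2563322 ≡ 1498919·2563322 ≡ 5298442 (mod 6291006).

5298442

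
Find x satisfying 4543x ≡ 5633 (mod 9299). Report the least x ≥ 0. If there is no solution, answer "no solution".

First find gcd(4543, 9299):
9299 = 2×4543 + 213
4543 = 21×213 + 70
213 = 3×70 + 3
70 = 23×3 + 1
3 = 3×1 + 0
gcd = 1, so a unique solution mod 9299 exists.
Back-substitute for the Bézout coefficients:
1 = 70 − 23·3
1 = −23·213 + 70·70
1 = 70·4543 − 1493·213
1 = −1493·9299 + 3056·4543
So 4543·(3056) ≡ 1 (mod 9299), giving 4543⁻¹ ≡ 3056.
x ≡ 4543⁻¹·5633 ≡ 3056·5633 ≡ 1999 (mod 9299).

1999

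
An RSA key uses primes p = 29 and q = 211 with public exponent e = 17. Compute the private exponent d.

φ(n) = (p−1)(q−1) = 28·210 = 5880.
Need d with 17·d ≡ 1 (mod 5880). Apply the extended Euclidean algorithm:
5880 = 345*17 + 15
17 = 1*15 + 2
15 = 7*2 + 1
2 = 2*1 + 0
Back-substitute:
1 = 15 − 7·2
1 = −7·17 + 8·15
1 = 8·5880 − 2767·17
So 17·(-2767) ≡ 1 (mod 5880), hence d ≡ -2767 ≡ 3113 (mod 5880).

3113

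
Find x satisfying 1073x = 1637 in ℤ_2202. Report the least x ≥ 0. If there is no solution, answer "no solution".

1711

First find gcd(1073, 2202):
2202 = 2·1073 + 56
1073 = 19·56 + 9
56 = 6·9 + 2
9 = 4·2 + 1
2 = 2·1 + 0
gcd = 1, so a unique solution mod 2202 exists.
Back-substitute for the Bézout coefficients:
1 = 9 − 4·2
1 = −4·56 + 25·9
1 = 25·1073 − 479·56
1 = −479·2202 + 983·1073
So 1073·(983) ≡ 1 (mod 2202), giving 1073⁻¹ ≡ 983.
x ≡ 1073⁻¹·1637 ≡ 983·1637 ≡ 1711 (mod 2202).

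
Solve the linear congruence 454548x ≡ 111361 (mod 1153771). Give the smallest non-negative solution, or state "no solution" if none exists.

First find gcd(454548, 1153771):
1153771 = 2·454548 + 244675
454548 = 1·244675 + 209873
244675 = 1·209873 + 34802
209873 = 6·34802 + 1061
34802 = 32·1061 + 850
1061 = 1·850 + 211
850 = 4·211 + 6
211 = 35·6 + 1
6 = 6·1 + 0
gcd = 1, so a unique solution mod 1153771 exists.
Back-substitute for the Bézout coefficients:
1 = 211 − 35·6
1 = −35·850 + 141·211
1 = 141·1061 − 176·850
1 = −176·34802 + 5773·1061
1 = 5773·209873 − 34814·34802
1 = −34814·244675 + 40587·209873
1 = 40587·454548 − 75401·244675
1 = −75401·1153771 + 191389·454548
So 454548·(191389) ≡ 1 (mod 1153771), giving 454548⁻¹ ≡ 191389.
x ≡ 454548⁻¹·111361 ≡ 191389·111361 ≡ 812517 (mod 1153771).

812517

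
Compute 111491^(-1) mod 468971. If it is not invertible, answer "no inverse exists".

gcd(468971, 111491) by repeated division:
468971 = 4×111491 + 23007
111491 = 4×23007 + 19463
23007 = 1×19463 + 3544
19463 = 5×3544 + 1743
3544 = 2×1743 + 58
1743 = 30×58 + 3
58 = 19×3 + 1
3 = 3×1 + 0
The gcd is 1. Working backward:
1 = 58 − 19·3
1 = −19·1743 + 571·58
1 = 571·3544 − 1161·1743
1 = −1161·19463 + 6376·3544
1 = 6376·23007 − 7537·19463
1 = −7537·111491 + 36524·23007
1 = 36524·468971 − 153633·111491
Hence 111491⁻¹ ≡ -153633 ≡ 315338 (mod 468971).

315338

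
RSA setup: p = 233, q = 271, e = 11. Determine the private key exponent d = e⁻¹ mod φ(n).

φ(n) = (p−1)(q−1) = 232·270 = 62640.
Need d with 11·d ≡ 1 (mod 62640). Apply the extended Euclidean algorithm:
62640 = 5694·11 + 6
11 = 1·6 + 5
6 = 1·5 + 1
5 = 5·1 + 0
Back-substitute:
1 = 6 − 5
1 = −11 + 2·6
1 = 2·62640 − 11389·11
So 11·(-11389) ≡ 1 (mod 62640), hence d ≡ -11389 ≡ 51251 (mod 62640).

51251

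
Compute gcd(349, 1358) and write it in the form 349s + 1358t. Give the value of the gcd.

1

Apply Euclid's algorithm to 1358 and 349:
1358 = 3×349 + 311
349 = 1×311 + 38
311 = 8×38 + 7
38 = 5×7 + 3
7 = 2×3 + 1
3 = 3×1 + 0
gcd(349, 1358) = 1.
Working backward:
1 = 7 − 2·3
1 = −2·38 + 11·7
1 = 11·311 − 90·38
1 = −90·349 + 101·311
1 = 101·1358 − 393·349
So 1 = (101)·1358 + (-393)·349.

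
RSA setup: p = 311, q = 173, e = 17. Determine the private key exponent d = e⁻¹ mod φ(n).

6273

φ(n) = (p−1)(q−1) = 310·172 = 53320.
Need d with 17·d ≡ 1 (mod 53320). Apply the extended Euclidean algorithm:
53320 = 3136*17 + 8
17 = 2*8 + 1
8 = 8*1 + 0
Back-substitute:
1 = 17 − 2·8
1 = −2·53320 + 6273·17
So 17·6273 ≡ 1 (mod 53320), hence d = 6273.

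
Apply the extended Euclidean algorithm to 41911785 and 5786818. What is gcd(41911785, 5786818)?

1

Euclidean algorithm:
41911785 = 7×5786818 + 1404059
5786818 = 4×1404059 + 170582
1404059 = 8×170582 + 39403
170582 = 4×39403 + 12970
39403 = 3×12970 + 493
12970 = 26×493 + 152
493 = 3×152 + 37
152 = 4×37 + 4
37 = 9×4 + 1
4 = 4×1 + 0
gcd(41911785, 5786818) = 1.
Working backward:
1 = 37 − 9·4
1 = −9·152 + 37·37
1 = 37·493 − 120·152
1 = −120·12970 + 3157·493
1 = 3157·39403 − 9591·12970
1 = −9591·170582 + 41521·39403
1 = 41521·1404059 − 341759·170582
1 = −341759·5786818 + 1408557·1404059
1 = 1408557·41911785 − 10201658·5786818
So 1 = (1408557)·41911785 + (-10201658)·5786818.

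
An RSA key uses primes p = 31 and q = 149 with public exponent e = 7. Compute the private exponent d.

1903

φ(n) = (p−1)(q−1) = 30·148 = 4440.
Need d with 7·d ≡ 1 (mod 4440). Apply the extended Euclidean algorithm:
4440 = 634·7 + 2
7 = 3·2 + 1
2 = 2·1 + 0
Back-substitute:
1 = 7 − 3·2
1 = −3·4440 + 1903·7
So 7·1903 ≡ 1 (mod 4440), hence d = 1903.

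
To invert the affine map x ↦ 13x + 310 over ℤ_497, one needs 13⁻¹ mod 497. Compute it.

Extended Euclidean algorithm:
497 = 38*13 + 3
13 = 4*3 + 1
3 = 3*1 + 0
Since gcd(13, 497) = 1, back-substitute to write 1 as a combination:
1 = 13 − 4·3
1 = −4·497 + 153·13
So 13·153 ≡ 1 (mod 497).

153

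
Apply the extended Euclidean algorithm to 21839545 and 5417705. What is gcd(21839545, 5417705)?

Apply Euclid's algorithm to 21839545 and 5417705:
21839545 = 4*5417705 + 168725
5417705 = 32*168725 + 18505
168725 = 9*18505 + 2180
18505 = 8*2180 + 1065
2180 = 2*1065 + 50
1065 = 21*50 + 15
50 = 3*15 + 5
15 = 3*5 + 0
gcd(21839545, 5417705) = 5.
Back-substituting:
5 = 50 − 3·15
5 = −3·1065 + 64·50
5 = 64·2180 − 131·1065
5 = −131·18505 + 1112·2180
5 = 1112·168725 − 10139·18505
5 = −10139·5417705 + 325560·168725
5 = 325560·21839545 − 1312379·5417705
So 5 = (325560)·21839545 + (-1312379)·5417705.

5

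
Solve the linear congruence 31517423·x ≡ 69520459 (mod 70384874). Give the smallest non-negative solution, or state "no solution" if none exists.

gcd(31517423, 70384874):
70384874 = 2·31517423 + 7350028
31517423 = 4·7350028 + 2117311
7350028 = 3·2117311 + 998095
2117311 = 2·998095 + 121121
998095 = 8·121121 + 29127
121121 = 4·29127 + 4613
29127 = 6·4613 + 1449
4613 = 3·1449 + 266
1449 = 5·266 + 119
266 = 2·119 + 28
119 = 4·28 + 7
28 = 4·7 + 0
gcd = 7, but 7 ∤ 69520459, so the congruence has no solution.

no solution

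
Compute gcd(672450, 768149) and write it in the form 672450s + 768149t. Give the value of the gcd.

1

Repeated division:
768149 = 1·672450 + 95699
672450 = 7·95699 + 2557
95699 = 37·2557 + 1090
2557 = 2·1090 + 377
1090 = 2·377 + 336
377 = 1·336 + 41
336 = 8·41 + 8
41 = 5·8 + 1
8 = 8·1 + 0
gcd(672450, 768149) = 1.
Working backward:
1 = 41 − 5·8
1 = −5·336 + 41·41
1 = 41·377 − 46·336
1 = −46·1090 + 133·377
1 = 133·2557 − 312·1090
1 = −312·95699 + 11677·2557
1 = 11677·672450 − 82051·95699
1 = −82051·768149 + 93728·672450
So 1 = (-82051)·768149 + (93728)·672450.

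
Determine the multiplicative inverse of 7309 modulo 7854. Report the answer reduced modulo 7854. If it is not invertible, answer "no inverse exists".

4453

Run Euclid on (7854, 7309):
7854 = 1*7309 + 545
7309 = 13*545 + 224
545 = 2*224 + 97
224 = 2*97 + 30
97 = 3*30 + 7
30 = 4*7 + 2
7 = 3*2 + 1
2 = 2*1 + 0
Since gcd(7309, 7854) = 1, back-substitute to write 1 as a combination:
1 = 7 − 3·2
1 = −3·30 + 13·7
1 = 13·97 − 42·30
1 = −42·224 + 97·97
1 = 97·545 − 236·224
1 = −236·7309 + 3165·545
1 = 3165·7854 − 3401·7309
Hence 7309⁻¹ ≡ -3401 ≡ 4453 (mod 7854).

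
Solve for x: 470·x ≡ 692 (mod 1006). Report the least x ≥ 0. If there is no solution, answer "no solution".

First find gcd(470, 1006):
1006 = 2*470 + 66
470 = 7*66 + 8
66 = 8*8 + 2
8 = 4*2 + 0
gcd = 2 and 2 | 692, so solutions exist. Divide through by 2: 235x ≡ 346 (mod 503).
Now find 235⁻¹ mod 503:
503 = 2*235 + 33
235 = 7*33 + 4
33 = 8*4 + 1
4 = 4*1 + 0
Back-substitute:
1 = 33 − 8·4
1 = −8·235 + 57·33
1 = 57·503 − 122·235
So 235·(-122) ≡ 1 (mod 503), i.e. 235⁻¹ ≡ 381.
Then x ≡ 381·346 ≡ 40 (mod 503); the smallest non-negative solution is x = 40.

40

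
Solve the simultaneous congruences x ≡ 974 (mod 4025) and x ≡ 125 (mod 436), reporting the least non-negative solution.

Write x = 974 + 4025·k. Then 4025·k ≡ 125 − 974 ≡ 23 (mod 436).
Need 4025⁻¹ mod 436. Extended Euclid on (436, 101):
436 = 4×101 + 32
101 = 3×32 + 5
32 = 6×5 + 2
5 = 2×2 + 1
2 = 2×1 + 0
Back-substitute:
1 = 5 − 2·2
1 = −2·32 + 13·5
1 = 13·101 − 41·32
1 = −41·436 + 177·101
4025⁻¹ ≡ 177 (mod 436), so k ≡ 177·23 ≡ 147 (mod 436).
x = 974 + 4025·147 = 592649.

592649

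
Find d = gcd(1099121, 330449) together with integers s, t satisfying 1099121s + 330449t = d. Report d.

1

Euclidean algorithm:
1099121 = 3·330449 + 107774
330449 = 3·107774 + 7127
107774 = 15·7127 + 869
7127 = 8·869 + 175
869 = 4·175 + 169
175 = 1·169 + 6
169 = 28·6 + 1
6 = 6·1 + 0
gcd(1099121, 330449) = 1.
Express as a combination:
1 = 169 − 28·6
1 = −28·175 + 29·169
1 = 29·869 − 144·175
1 = −144·7127 + 1181·869
1 = 1181·107774 − 17859·7127
1 = −17859·330449 + 54758·107774
1 = 54758·1099121 − 182133·330449
So 1 = (54758)·1099121 + (-182133)·330449.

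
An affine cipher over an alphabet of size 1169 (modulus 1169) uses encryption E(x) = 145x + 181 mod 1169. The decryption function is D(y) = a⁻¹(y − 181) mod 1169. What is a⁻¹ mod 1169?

129

Run Euclid on (1169, 145):
1169 = 8×145 + 9
145 = 16×9 + 1
9 = 9×1 + 0
gcd = 1, so the inverse exists. Back-substitute:
1 = 145 − 16·9
1 = −16·1169 + 129·145
So 145·129 ≡ 1 (mod 1169).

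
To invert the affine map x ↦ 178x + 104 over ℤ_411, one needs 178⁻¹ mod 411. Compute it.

127

Run Euclid on (411, 178):
411 = 2×178 + 55
178 = 3×55 + 13
55 = 4×13 + 3
13 = 4×3 + 1
3 = 3×1 + 0
gcd = 1, so the inverse exists. Back-substitute:
1 = 13 − 4·3
1 = −4·55 + 17·13
1 = 17·178 − 55·55
1 = −55·411 + 127·178
So 178·127 ≡ 1 (mod 411).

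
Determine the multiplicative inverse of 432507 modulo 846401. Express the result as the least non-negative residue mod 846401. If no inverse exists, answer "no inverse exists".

gcd(846401, 432507) by repeated division:
846401 = 1·432507 + 413894
432507 = 1·413894 + 18613
413894 = 22·18613 + 4408
18613 = 4·4408 + 981
4408 = 4·981 + 484
981 = 2·484 + 13
484 = 37·13 + 3
13 = 4·3 + 1
3 = 3·1 + 0
The gcd is 1. Working backward:
1 = 13 − 4·3
1 = −4·484 + 149·13
1 = 149·981 − 302·484
1 = −302·4408 + 1357·981
1 = 1357·18613 − 5730·4408
1 = −5730·413894 + 127417·18613
1 = 127417·432507 − 133147·413894
1 = −133147·846401 + 260564·432507
So 432507·260564 ≡ 1 (mod 846401).

260564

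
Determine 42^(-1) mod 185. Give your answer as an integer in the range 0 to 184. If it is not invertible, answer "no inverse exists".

163

Extended Euclidean algorithm:
185 = 4×42 + 17
42 = 2×17 + 8
17 = 2×8 + 1
8 = 8×1 + 0
Since gcd(42, 185) = 1, back-substitute to write 1 as a combination:
1 = 17 − 2·8
1 = −2·42 + 5·17
1 = 5·185 − 22·42
So 42·(-22) ≡ 1 (mod 185), and -22 ≡ 163 (mod 185).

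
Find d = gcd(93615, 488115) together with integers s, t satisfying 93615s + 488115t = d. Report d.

Apply Euclid's algorithm to 488115 and 93615:
488115 = 5·93615 + 20040
93615 = 4·20040 + 13455
20040 = 1·13455 + 6585
13455 = 2·6585 + 285
6585 = 23·285 + 30
285 = 9·30 + 15
30 = 2·15 + 0
gcd(93615, 488115) = 15.
Working backward:
15 = 285 − 9·30
15 = −9·6585 + 208·285
15 = 208·13455 − 425·6585
15 = −425·20040 + 633·13455
15 = 633·93615 − 2957·20040
15 = −2957·488115 + 15418·93615
So 15 = (-2957)·488115 + (15418)·93615.

15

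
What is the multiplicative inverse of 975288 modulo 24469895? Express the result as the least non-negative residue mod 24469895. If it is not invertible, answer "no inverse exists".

11203777

Extended Euclidean algorithm:
24469895 = 25×975288 + 87695
975288 = 11×87695 + 10643
87695 = 8×10643 + 2551
10643 = 4×2551 + 439
2551 = 5×439 + 356
439 = 1×356 + 83
356 = 4×83 + 24
83 = 3×24 + 11
24 = 2×11 + 2
11 = 5×2 + 1
2 = 2×1 + 0
gcd = 1, so the inverse exists. Back-substitute:
1 = 11 − 5·2
1 = −5·24 + 11·11
1 = 11·83 − 38·24
1 = −38·356 + 163·83
1 = 163·439 − 201·356
1 = −201·2551 + 1168·439
1 = 1168·10643 − 4873·2551
1 = −4873·87695 + 40152·10643
1 = 40152·975288 − 446545·87695
1 = −446545·24469895 + 11203777·975288
So 975288·11203777 ≡ 1 (mod 24469895).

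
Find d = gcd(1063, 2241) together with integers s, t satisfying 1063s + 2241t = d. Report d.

1

Euclidean algorithm:
2241 = 2·1063 + 115
1063 = 9·115 + 28
115 = 4·28 + 3
28 = 9·3 + 1
3 = 3·1 + 0
gcd(1063, 2241) = 1.
Express as a combination:
1 = 28 − 9·3
1 = −9·115 + 37·28
1 = 37·1063 − 342·115
1 = −342·2241 + 721·1063
So 1 = (-342)·2241 + (721)·1063.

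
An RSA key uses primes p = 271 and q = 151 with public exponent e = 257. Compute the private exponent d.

27893

φ(n) = (p−1)(q−1) = 270·150 = 40500.
Need d with 257·d ≡ 1 (mod 40500). Apply the extended Euclidean algorithm:
40500 = 157*257 + 151
257 = 1*151 + 106
151 = 1*106 + 45
106 = 2*45 + 16
45 = 2*16 + 13
16 = 1*13 + 3
13 = 4*3 + 1
3 = 3*1 + 0
Back-substitute:
1 = 13 − 4·3
1 = −4·16 + 5·13
1 = 5·45 − 14·16
1 = −14·106 + 33·45
1 = 33·151 − 47·106
1 = −47·257 + 80·151
1 = 80·40500 − 12607·257
So 257·(-12607) ≡ 1 (mod 40500), hence d ≡ -12607 ≡ 27893 (mod 40500).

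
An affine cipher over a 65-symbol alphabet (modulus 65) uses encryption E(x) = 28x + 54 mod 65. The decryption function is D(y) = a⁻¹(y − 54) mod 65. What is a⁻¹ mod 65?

7

gcd(65, 28) by repeated division:
65 = 2*28 + 9
28 = 3*9 + 1
9 = 9*1 + 0
gcd = 1, so the inverse exists. Back-substitute:
1 = 28 − 3·9
1 = −3·65 + 7·28
So 28·7 ≡ 1 (mod 65).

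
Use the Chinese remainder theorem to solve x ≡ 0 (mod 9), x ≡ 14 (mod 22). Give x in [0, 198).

36

Write x = 0 + 9·k. Then 9·k ≡ 14 − 0 ≡ 14 (mod 22).
Need 9⁻¹ mod 22. Extended Euclid on (22, 9):
22 = 2*9 + 4
9 = 2*4 + 1
4 = 4*1 + 0
Back-substitute:
1 = 9 − 2·4
1 = −2·22 + 5·9
9⁻¹ ≡ 5 (mod 22), so k ≡ 5·14 ≡ 4 (mod 22).
x = 0 + 9·4 = 36.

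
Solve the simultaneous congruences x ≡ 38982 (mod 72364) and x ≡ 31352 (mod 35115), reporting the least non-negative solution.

Write x = 38982 + 72364·k. Then 72364·k ≡ 31352 − 38982 ≡ 27485 (mod 35115).
Need 72364⁻¹ mod 35115. Extended Euclid on (35115, 2134):
35115 = 16·2134 + 971
2134 = 2·971 + 192
971 = 5·192 + 11
192 = 17·11 + 5
11 = 2·5 + 1
5 = 5·1 + 0
Back-substitute:
1 = 11 − 2·5
1 = −2·192 + 35·11
1 = 35·971 − 177·192
1 = −177·2134 + 389·971
1 = 389·35115 − 6401·2134
72364⁻¹ ≡ 28714 (mod 35115), so k ≡ 28714·27485 ≡ 29780 (mod 35115).
x = 38982 + 72364·29780 = 2155038902.

2155038902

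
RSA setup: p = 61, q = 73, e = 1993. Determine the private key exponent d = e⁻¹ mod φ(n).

1177

φ(n) = (p−1)(q−1) = 60·72 = 4320.
Need d with 1993·d ≡ 1 (mod 4320). Apply the extended Euclidean algorithm:
4320 = 2·1993 + 334
1993 = 5·334 + 323
334 = 1·323 + 11
323 = 29·11 + 4
11 = 2·4 + 3
4 = 1·3 + 1
3 = 3·1 + 0
Back-substitute:
1 = 4 − 3
1 = −11 + 3·4
1 = 3·323 − 88·11
1 = −88·334 + 91·323
1 = 91·1993 − 543·334
1 = −543·4320 + 1177·1993
So 1993·1177 ≡ 1 (mod 4320), hence d = 1177.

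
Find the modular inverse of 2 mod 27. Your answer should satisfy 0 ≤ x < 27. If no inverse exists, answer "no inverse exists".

14

Extended Euclidean algorithm:
27 = 13×2 + 1
2 = 2×1 + 0
The gcd is 1. Working backward:
1 = 27 − 13·2
Hence 2⁻¹ ≡ -13 ≡ 14 (mod 27).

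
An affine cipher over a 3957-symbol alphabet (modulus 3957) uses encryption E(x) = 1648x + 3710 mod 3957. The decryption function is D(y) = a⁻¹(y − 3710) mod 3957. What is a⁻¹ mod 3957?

gcd(3957, 1648) by repeated division:
3957 = 2×1648 + 661
1648 = 2×661 + 326
661 = 2×326 + 9
326 = 36×9 + 2
9 = 4×2 + 1
2 = 2×1 + 0
Since gcd(1648, 3957) = 1, back-substitute to write 1 as a combination:
1 = 9 − 4·2
1 = −4·326 + 145·9
1 = 145·661 − 294·326
1 = −294·1648 + 733·661
1 = 733·3957 − 1760·1648
So 1648·(-1760) ≡ 1 (mod 3957), and -1760 ≡ 2197 (mod 3957).

2197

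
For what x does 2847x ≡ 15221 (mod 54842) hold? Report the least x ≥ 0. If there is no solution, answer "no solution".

First find gcd(2847, 54842):
54842 = 19*2847 + 749
2847 = 3*749 + 600
749 = 1*600 + 149
600 = 4*149 + 4
149 = 37*4 + 1
4 = 4*1 + 0
gcd = 1, so a unique solution mod 54842 exists.
Back-substitute for the Bézout coefficients:
1 = 149 − 37·4
1 = −37·600 + 149·149
1 = 149·749 − 186·600
1 = −186·2847 + 707·749
1 = 707·54842 − 13619·2847
So 2847·(-13619) ≡ 1 (mod 54842), giving 2847⁻¹ ≡ 41223.
x ≡ 2847⁻¹·15221 ≡ 41223·15221 ≡ 7961 (mod 54842).

7961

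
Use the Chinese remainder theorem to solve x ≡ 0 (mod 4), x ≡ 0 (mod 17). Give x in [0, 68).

0

Write x = 0 + 4·k. Then 4·k ≡ 0 − 0 ≡ 0 (mod 17).
Need 4⁻¹ mod 17. Extended Euclid on (17, 4):
17 = 4*4 + 1
4 = 4*1 + 0
Back-substitute:
1 = 17 − 4·4
4⁻¹ ≡ 13 (mod 17), so k ≡ 13·0 ≡ 0 (mod 17).
x = 0 + 4·0 = 0.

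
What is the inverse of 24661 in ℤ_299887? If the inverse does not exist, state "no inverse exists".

Euclidean algorithm on 299887, 24661:
299887 = 12·24661 + 3955
24661 = 6·3955 + 931
3955 = 4·931 + 231
931 = 4·231 + 7
231 = 33·7 + 0
gcd(24661, 299887) = 7 ≠ 1, so 24661 has no multiplicative inverse modulo 299887.

no inverse exists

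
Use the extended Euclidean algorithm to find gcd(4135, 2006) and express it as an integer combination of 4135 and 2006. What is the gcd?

1

Repeated division:
4135 = 2×2006 + 123
2006 = 16×123 + 38
123 = 3×38 + 9
38 = 4×9 + 2
9 = 4×2 + 1
2 = 2×1 + 0
gcd(4135, 2006) = 1.
Express as a combination:
1 = 9 − 4·2
1 = −4·38 + 17·9
1 = 17·123 − 55·38
1 = −55·2006 + 897·123
1 = 897·4135 − 1849·2006
So 1 = (897)·4135 + (-1849)·2006.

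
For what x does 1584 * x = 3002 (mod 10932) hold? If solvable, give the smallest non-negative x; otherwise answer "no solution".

gcd(1584, 10932):
10932 = 6×1584 + 1428
1584 = 1×1428 + 156
1428 = 9×156 + 24
156 = 6×24 + 12
24 = 2×12 + 0
gcd = 12, but 12 ∤ 3002, so the congruence has no solution.

no solution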